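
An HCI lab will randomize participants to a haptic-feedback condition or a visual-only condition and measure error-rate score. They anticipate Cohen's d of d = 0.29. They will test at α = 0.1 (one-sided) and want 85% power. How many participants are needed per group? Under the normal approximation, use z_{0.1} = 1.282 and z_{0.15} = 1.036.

For two independent groups with equal n: n = 2·((z_{α} + z_β) / d)².
z_{α} + z_β = 1.282 + 1.036 = 2.318.
n = 2 × (2.318 / 0.29)² = 2 × 7.993² = 2 × 63.89 = 127.8.
Round up to the next whole participant.

n = 128 per group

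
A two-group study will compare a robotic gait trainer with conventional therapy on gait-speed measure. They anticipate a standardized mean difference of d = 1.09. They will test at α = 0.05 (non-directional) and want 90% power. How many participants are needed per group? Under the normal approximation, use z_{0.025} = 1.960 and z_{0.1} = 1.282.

n = 18 per group

For two independent groups with equal n: n = 2·((z_{α/2} + z_β) / d)².
z_{α/2} + z_β = 1.960 + 1.282 = 3.242.
n = 2 × (3.242 / 1.09)² = 2 × 2.974² = 2 × 8.85 = 17.7.
Round up to the next whole participant.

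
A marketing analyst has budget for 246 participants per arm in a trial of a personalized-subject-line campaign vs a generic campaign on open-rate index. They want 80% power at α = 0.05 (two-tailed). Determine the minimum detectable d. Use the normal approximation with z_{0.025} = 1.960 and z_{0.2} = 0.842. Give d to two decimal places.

d_min ≈ 0.25

For two independent groups of n = 246 each: d_min = (z_{α/2} + z_β)·√(2/n).
z-sum = 1.960 + 0.842 = 2.802.
d_min = 2.802 × √(2/246) = 2.802 × 0.0902 = 0.253.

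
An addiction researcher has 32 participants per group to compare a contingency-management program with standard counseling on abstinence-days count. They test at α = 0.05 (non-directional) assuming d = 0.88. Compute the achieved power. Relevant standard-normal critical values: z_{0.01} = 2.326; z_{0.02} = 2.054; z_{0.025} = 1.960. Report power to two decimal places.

For two equal groups, power = Φ(d·√(n/2) − z_{α/2}).
d·√(n/2) = 0.88 × √(32/2) = 0.88 × 4.000 = 3.520.
z_β = 3.520 − 1.960 = 1.560.
Power = Φ(1.560) = 0.941.

power ≈ 0.94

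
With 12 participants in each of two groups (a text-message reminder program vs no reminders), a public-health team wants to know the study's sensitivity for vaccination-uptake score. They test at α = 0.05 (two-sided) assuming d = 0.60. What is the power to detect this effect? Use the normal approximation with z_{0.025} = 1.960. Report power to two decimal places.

power ≈ 0.31

For two equal groups, power = Φ(d·√(n/2) − z_{α/2}).
d·√(n/2) = 0.60 × √(12/2) = 0.60 × 2.449 = 1.470.
z_β = 1.470 − 1.960 = -0.490.
Power = Φ(-0.490) = 0.312.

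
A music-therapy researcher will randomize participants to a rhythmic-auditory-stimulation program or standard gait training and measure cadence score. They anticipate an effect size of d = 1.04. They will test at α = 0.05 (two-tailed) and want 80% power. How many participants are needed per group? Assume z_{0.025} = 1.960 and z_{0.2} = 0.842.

n = 15 per group

For two independent groups with equal n: n = 2·((z_{α/2} + z_β) / d)².
z_{α/2} + z_β = 1.960 + 0.842 = 2.802.
n = 2 × (2.802 / 1.04)² = 2 × 2.694² = 2 × 7.26 = 14.5.
Round up to the next whole participant.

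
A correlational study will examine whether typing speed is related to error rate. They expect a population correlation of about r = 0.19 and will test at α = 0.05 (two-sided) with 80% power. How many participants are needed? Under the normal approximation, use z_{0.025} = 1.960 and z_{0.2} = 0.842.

Fisher's z: C = ½·ln((1+r)/(1−r)) = ½·ln(1.4691) = 0.1923.
n = ((z_{α/2} + z_β)/C)² + 3.
(1.960 + 0.842) / 0.1923 = 2.802 / 0.1923 = 14.571.
n = 14.571² + 3 = 212.31 + 3 = 215.3.
Round up.

n = 216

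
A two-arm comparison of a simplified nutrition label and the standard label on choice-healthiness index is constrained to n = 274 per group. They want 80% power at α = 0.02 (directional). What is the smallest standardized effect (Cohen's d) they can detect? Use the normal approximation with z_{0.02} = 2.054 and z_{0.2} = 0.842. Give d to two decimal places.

d_min ≈ 0.25

For two independent groups of n = 274 each: d_min = (z_{α} + z_β)·√(2/n).
z-sum = 2.054 + 0.842 = 2.896.
d_min = 2.896 × √(2/274) = 2.896 × 0.0854 = 0.247.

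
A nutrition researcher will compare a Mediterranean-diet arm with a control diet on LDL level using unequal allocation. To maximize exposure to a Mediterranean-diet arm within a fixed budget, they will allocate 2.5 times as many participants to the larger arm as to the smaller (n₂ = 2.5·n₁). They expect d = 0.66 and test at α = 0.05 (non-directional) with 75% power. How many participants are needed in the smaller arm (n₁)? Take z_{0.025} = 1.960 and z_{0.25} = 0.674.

With allocation ratio k = n₂/n₁ = 2.5, Var(x̄₁−x̄₂) = σ²(1/n₁ + 1/(k·n₁)) = σ²·(k+1)/(k·n₁).
So n₁ = (1 + 1/k)·((z_{α/2} + z_β)/d)² = 1.400 × (2.634/0.66)².
n₁ = 1.400 × 15.93 = 22.3.
Round up: n₁ = 23, giving n₂ = ⌈2.5 × 23⌉ = ⌈57.5⌉ = 58.

n₁ = 23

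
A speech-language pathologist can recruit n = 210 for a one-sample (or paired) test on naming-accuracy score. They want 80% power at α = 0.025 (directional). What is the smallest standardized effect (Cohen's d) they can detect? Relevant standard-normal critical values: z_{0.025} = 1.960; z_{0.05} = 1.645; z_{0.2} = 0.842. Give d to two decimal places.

d_min ≈ 0.19

For a single sample (or paired design) of n = 210: d_min = (z_{α} + z_β)/√n.
z-sum = 1.960 + 0.842 = 2.802.
d_min = 2.802 / √210 = 2.802 / 14.491 = 0.193.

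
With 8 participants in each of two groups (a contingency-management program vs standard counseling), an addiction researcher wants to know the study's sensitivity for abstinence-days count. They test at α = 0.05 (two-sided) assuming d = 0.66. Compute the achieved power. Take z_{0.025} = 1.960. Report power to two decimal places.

For two equal groups, power = Φ(d·√(n/2) − z_{α/2}).
d·√(n/2) = 0.66 × √(8/2) = 0.66 × 2.000 = 1.320.
z_β = 1.320 − 1.960 = -0.640.
Power = Φ(-0.640) = 0.261.

power ≈ 0.26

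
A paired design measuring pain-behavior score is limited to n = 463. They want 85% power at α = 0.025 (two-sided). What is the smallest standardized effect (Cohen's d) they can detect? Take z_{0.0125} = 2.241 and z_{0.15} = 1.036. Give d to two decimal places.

d_min ≈ 0.15

For a single sample (or paired design) of n = 463: d_min = (z_{α/2} + z_β)/√n.
z-sum = 2.241 + 1.036 = 3.277.
d_min = 3.277 / √463 = 3.277 / 21.517 = 0.152.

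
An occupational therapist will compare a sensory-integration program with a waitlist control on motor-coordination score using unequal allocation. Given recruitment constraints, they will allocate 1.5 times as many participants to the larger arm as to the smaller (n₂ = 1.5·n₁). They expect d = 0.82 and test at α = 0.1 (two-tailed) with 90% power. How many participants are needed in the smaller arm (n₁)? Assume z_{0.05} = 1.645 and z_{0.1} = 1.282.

n₁ = 22

With allocation ratio k = n₂/n₁ = 1.5, Var(x̄₁−x̄₂) = σ²(1/n₁ + 1/(k·n₁)) = σ²·(k+1)/(k·n₁).
So n₁ = (1 + 1/k)·((z_{α/2} + z_β)/d)² = 1.667 × (2.927/0.82)².
n₁ = 1.667 × 12.74 = 21.2.
Round up: n₁ = 22, giving n₂ = 1.5 × 22 = 33.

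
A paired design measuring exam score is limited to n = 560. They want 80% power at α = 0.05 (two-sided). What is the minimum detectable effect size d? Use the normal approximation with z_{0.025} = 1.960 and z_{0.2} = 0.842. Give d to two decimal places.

For a single sample (or paired design) of n = 560: d_min = (z_{α/2} + z_β)/√n.
z-sum = 1.960 + 0.842 = 2.802.
d_min = 2.802 / √560 = 2.802 / 23.664 = 0.118.

d_min ≈ 0.12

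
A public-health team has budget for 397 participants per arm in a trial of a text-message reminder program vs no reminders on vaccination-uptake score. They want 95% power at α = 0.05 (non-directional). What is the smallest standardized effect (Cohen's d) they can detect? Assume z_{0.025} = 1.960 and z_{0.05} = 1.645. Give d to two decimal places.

d_min ≈ 0.26

For two independent groups of n = 397 each: d_min = (z_{α/2} + z_β)·√(2/n).
z-sum = 1.960 + 1.645 = 3.605.
d_min = 3.605 × √(2/397) = 3.605 × 0.0710 = 0.256.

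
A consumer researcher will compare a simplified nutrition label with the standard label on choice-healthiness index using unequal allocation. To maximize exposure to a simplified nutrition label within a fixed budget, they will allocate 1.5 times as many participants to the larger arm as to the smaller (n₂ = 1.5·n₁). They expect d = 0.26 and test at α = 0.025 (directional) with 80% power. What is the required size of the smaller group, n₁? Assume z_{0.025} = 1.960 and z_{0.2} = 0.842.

n₁ = 194

With allocation ratio k = n₂/n₁ = 1.5, Var(x̄₁−x̄₂) = σ²(1/n₁ + 1/(k·n₁)) = σ²·(k+1)/(k·n₁).
So n₁ = (1 + 1/k)·((z_{α} + z_β)/d)² = 1.667 × (2.802/0.26)².
n₁ = 1.667 × 116.14 = 193.6.
Round up: n₁ = 194, giving n₂ = 1.5 × 194 = 291.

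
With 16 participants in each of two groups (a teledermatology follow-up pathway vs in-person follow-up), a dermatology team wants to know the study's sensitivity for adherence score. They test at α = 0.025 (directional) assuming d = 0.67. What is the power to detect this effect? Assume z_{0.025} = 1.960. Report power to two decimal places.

power ≈ 0.47

For two equal groups, power = Φ(d·√(n/2) − z_{α}).
d·√(n/2) = 0.67 × √(16/2) = 0.67 × 2.828 = 1.895.
z_β = 1.895 − 1.960 = -0.065.
Power = Φ(-0.065) = 0.474.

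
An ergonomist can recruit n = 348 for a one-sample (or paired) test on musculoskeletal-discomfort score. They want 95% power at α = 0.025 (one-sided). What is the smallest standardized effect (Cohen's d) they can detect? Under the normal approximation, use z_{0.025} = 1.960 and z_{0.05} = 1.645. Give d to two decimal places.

d_min ≈ 0.19

For a single sample (or paired design) of n = 348: d_min = (z_{α} + z_β)/√n.
z-sum = 1.960 + 1.645 = 3.605.
d_min = 3.605 / √348 = 3.605 / 18.655 = 0.193.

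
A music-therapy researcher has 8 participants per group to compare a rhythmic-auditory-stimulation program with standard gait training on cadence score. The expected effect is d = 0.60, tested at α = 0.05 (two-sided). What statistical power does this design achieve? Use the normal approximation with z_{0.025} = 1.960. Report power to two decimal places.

For two equal groups, power = Φ(d·√(n/2) − z_{α/2}).
d·√(n/2) = 0.60 × √(8/2) = 0.60 × 2.000 = 1.200.
z_β = 1.200 − 1.960 = -0.760.
Power = Φ(-0.760) = 0.224.

power ≈ 0.22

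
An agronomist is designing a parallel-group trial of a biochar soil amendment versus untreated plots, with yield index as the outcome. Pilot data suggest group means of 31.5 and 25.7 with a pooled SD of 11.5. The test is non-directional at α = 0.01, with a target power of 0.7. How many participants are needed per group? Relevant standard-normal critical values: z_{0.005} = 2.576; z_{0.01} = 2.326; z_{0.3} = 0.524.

Cohen's d = |M₁ − M₂| / SD_pooled = |31.5 − 25.7| / 11.5 = 5.8 / 11.5 = 0.504.
For two independent groups with equal n: n = 2·((z_{α/2} + z_β) / d)².
z_{α/2} + z_β = 2.576 + 0.524 = 3.100.
n = 2 × (3.100 / 0.504)² = 2 × 6.151² = 2 × 37.83 = 75.7.
Round up to the next whole participant.

n = 76 per group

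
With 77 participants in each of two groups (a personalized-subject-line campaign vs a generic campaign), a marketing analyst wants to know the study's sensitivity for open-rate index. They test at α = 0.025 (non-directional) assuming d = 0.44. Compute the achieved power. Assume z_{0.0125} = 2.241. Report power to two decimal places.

For two equal groups, power = Φ(d·√(n/2) − z_{α/2}).
d·√(n/2) = 0.44 × √(77/2) = 0.44 × 6.205 = 2.730.
z_β = 2.730 − 2.241 = 0.489.
Power = Φ(0.489) = 0.688.

power ≈ 0.69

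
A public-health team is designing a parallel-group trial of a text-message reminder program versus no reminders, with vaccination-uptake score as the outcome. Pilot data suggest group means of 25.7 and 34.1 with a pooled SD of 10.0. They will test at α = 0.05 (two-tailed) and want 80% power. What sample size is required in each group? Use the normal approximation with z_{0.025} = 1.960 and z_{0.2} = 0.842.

n = 23 per group

Cohen's d = |M₁ − M₂| / SD_pooled = |25.7 − 34.1| / 10.0 = 8.4 / 10.0 = 0.840.
For two independent groups with equal n: n = 2·((z_{α/2} + z_β) / d)².
z_{α/2} + z_β = 1.960 + 0.842 = 2.802.
n = 2 × (2.802 / 0.840)² = 2 × 3.336² = 2 × 11.13 = 22.3.
Round up to the next whole participant.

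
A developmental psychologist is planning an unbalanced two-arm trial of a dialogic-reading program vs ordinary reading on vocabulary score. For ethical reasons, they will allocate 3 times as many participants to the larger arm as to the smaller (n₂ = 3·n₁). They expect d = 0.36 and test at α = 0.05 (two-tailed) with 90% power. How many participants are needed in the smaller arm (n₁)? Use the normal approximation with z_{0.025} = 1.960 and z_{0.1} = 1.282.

n₁ = 109

With allocation ratio k = n₂/n₁ = 3, Var(x̄₁−x̄₂) = σ²(1/n₁ + 1/(k·n₁)) = σ²·(k+1)/(k·n₁).
So n₁ = (1 + 1/k)·((z_{α/2} + z_β)/d)² = 1.333 × (3.242/0.36)².
n₁ = 1.333 × 81.10 = 108.1.
Round up: n₁ = 109, giving n₂ = 3 × 109 = 327.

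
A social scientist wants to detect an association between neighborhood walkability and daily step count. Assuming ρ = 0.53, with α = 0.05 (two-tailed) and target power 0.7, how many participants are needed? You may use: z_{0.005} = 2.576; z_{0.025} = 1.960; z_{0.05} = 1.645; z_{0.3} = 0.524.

n = 21

Fisher's z: C = ½·ln((1+r)/(1−r)) = ½·ln(3.2553) = 0.5901.
n = ((z_{α/2} + z_β)/C)² + 3.
(1.960 + 0.524) / 0.5901 = 2.484 / 0.5901 = 4.209.
n = 4.209² + 3 = 17.72 + 3 = 20.7.
Round up.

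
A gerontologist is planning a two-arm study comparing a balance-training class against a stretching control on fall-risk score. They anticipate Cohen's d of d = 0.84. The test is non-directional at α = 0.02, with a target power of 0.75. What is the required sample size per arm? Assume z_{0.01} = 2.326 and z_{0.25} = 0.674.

n = 26 per group

For two independent groups with equal n: n = 2·((z_{α/2} + z_β) / d)².
z_{α/2} + z_β = 2.326 + 0.674 = 3.000.
n = 2 × (3.000 / 0.84)² = 2 × 3.571² = 2 × 12.76 = 25.5.
Round up to the next whole participant.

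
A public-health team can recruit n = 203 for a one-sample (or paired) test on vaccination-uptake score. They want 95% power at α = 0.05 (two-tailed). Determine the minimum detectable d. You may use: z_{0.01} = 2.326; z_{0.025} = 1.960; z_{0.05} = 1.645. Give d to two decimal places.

d_min ≈ 0.25

For a single sample (or paired design) of n = 203: d_min = (z_{α/2} + z_β)/√n.
z-sum = 1.960 + 1.645 = 3.605.
d_min = 3.605 / √203 = 3.605 / 14.248 = 0.253.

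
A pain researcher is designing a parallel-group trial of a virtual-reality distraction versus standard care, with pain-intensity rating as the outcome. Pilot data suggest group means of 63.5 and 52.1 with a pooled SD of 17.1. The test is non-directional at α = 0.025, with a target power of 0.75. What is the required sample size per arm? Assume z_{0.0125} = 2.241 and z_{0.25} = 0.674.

Cohen's d = |M₁ − M₂| / SD_pooled = |63.5 − 52.1| / 17.1 = 11.4 / 17.1 = 0.667.
For two independent groups with equal n: n = 2·((z_{α/2} + z_β) / d)².
z_{α/2} + z_β = 2.241 + 0.674 = 2.915.
n = 2 × (2.915 / 0.667)² = 2 × 4.370² = 2 × 19.10 = 38.2.
Round up to the next whole participant.

n = 39 per group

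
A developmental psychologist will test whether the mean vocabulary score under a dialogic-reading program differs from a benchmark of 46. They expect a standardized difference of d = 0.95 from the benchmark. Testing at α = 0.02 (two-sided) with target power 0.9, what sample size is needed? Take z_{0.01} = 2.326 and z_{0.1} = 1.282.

n = 15

For a one-sample test: n = ((z_{α/2} + z_β) / d)².
z_{α/2} + z_β = 2.326 + 1.282 = 3.608.
n = (3.608 / 0.95)² = 3.798² = 14.42.
Round up.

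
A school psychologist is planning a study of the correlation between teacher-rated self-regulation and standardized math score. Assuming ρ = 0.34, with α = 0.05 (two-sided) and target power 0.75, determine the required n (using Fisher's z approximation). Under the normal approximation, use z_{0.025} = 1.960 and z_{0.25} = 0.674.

Fisher's z: C = ½·ln((1+r)/(1−r)) = ½·ln(2.0303) = 0.3541.
n = ((z_{α/2} + z_β)/C)² + 3.
(1.960 + 0.674) / 0.3541 = 2.634 / 0.3541 = 7.439.
n = 7.439² + 3 = 55.33 + 3 = 58.3.
Round up.

n = 59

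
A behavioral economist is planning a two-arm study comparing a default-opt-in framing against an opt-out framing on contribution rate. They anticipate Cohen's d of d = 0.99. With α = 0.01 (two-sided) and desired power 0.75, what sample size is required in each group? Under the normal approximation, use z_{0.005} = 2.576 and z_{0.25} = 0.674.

For two independent groups with equal n: n = 2·((z_{α/2} + z_β) / d)².
z_{α/2} + z_β = 2.576 + 0.674 = 3.250.
n = 2 × (3.250 / 0.99)² = 2 × 3.283² = 2 × 10.78 = 21.6.
Round up to the next whole participant.

n = 22 per group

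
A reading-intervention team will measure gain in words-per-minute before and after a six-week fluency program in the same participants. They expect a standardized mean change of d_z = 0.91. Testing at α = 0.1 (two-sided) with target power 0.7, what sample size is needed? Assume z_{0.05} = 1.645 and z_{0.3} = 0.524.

n = 6 pairs

For a paired (one-sample on differences) test: n = ((z_{α/2} + z_β) / d)².
z_{α/2} + z_β = 1.645 + 0.524 = 2.169.
n = (2.169 / 0.91)² = 2.384² = 5.68.
Round up.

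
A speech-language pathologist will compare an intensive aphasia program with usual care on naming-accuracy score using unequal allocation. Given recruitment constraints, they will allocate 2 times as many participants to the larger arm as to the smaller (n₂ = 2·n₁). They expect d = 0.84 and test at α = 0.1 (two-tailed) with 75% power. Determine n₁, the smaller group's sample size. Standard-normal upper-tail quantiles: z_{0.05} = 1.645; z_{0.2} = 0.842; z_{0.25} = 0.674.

With allocation ratio k = n₂/n₁ = 2, Var(x̄₁−x̄₂) = σ²(1/n₁ + 1/(k·n₁)) = σ²·(k+1)/(k·n₁).
So n₁ = (1 + 1/k)·((z_{α/2} + z_β)/d)² = 1.500 × (2.319/0.84)².
n₁ = 1.500 × 7.62 = 11.4.
Round up: n₁ = 12, giving n₂ = 2 × 12 = 24.

n₁ = 12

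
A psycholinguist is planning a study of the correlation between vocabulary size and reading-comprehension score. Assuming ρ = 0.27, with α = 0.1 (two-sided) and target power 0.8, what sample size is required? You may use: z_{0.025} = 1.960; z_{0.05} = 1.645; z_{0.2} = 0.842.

n = 84

Fisher's z: C = ½·ln((1+r)/(1−r)) = ½·ln(1.7397) = 0.2769.
n = ((z_{α/2} + z_β)/C)² + 3.
(1.645 + 0.842) / 0.2769 = 2.487 / 0.2769 = 8.982.
n = 8.982² + 3 = 80.67 + 3 = 83.7.
Round up.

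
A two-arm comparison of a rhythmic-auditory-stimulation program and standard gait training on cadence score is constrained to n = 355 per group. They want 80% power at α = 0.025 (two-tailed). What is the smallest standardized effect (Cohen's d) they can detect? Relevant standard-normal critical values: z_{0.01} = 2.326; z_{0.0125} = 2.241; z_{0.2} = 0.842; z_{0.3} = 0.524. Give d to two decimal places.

For two independent groups of n = 355 each: d_min = (z_{α/2} + z_β)·√(2/n).
z-sum = 2.241 + 0.842 = 3.083.
d_min = 3.083 × √(2/355) = 3.083 × 0.0751 = 0.231.

d_min ≈ 0.23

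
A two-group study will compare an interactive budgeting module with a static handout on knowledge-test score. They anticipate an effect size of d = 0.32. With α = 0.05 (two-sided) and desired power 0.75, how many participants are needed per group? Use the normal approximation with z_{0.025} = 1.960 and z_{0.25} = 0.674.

For two independent groups with equal n: n = 2·((z_{α/2} + z_β) / d)².
z_{α/2} + z_β = 1.960 + 0.674 = 2.634.
n = 2 × (2.634 / 0.32)² = 2 × 8.231² = 2 × 67.75 = 135.5.
Round up to the next whole participant.

n = 136 per group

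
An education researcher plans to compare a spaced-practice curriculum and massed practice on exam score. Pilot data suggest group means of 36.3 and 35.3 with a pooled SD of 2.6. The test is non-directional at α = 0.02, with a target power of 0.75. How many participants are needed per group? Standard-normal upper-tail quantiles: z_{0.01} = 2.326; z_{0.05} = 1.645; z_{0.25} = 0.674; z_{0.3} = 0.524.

n = 122 per group

Cohen's d = |M₁ − M₂| / SD_pooled = |36.3 − 35.3| / 2.6 = 1.0 / 2.6 = 0.385.
For two independent groups with equal n: n = 2·((z_{α/2} + z_β) / d)².
z_{α/2} + z_β = 2.326 + 0.674 = 3.000.
n = 2 × (3.000 / 0.385)² = 2 × 7.792² = 2 × 60.72 = 121.4.
Round up to the next whole participant.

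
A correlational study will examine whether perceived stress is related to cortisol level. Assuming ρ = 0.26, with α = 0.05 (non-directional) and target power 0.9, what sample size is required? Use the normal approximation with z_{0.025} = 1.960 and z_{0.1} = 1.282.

Fisher's z: C = ½·ln((1+r)/(1−r)) = ½·ln(1.7027) = 0.2661.
n = ((z_{α/2} + z_β)/C)² + 3.
(1.960 + 1.282) / 0.2661 = 3.242 / 0.2661 = 12.183.
n = 12.183² + 3 = 148.43 + 3 = 151.4.
Round up.

n = 152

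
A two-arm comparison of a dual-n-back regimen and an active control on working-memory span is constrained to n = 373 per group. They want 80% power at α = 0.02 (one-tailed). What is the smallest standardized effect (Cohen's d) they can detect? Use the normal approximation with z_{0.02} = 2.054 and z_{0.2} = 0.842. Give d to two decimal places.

d_min ≈ 0.21

For two independent groups of n = 373 each: d_min = (z_{α} + z_β)·√(2/n).
z-sum = 2.054 + 0.842 = 2.896.
d_min = 2.896 × √(2/373) = 2.896 × 0.0732 = 0.212.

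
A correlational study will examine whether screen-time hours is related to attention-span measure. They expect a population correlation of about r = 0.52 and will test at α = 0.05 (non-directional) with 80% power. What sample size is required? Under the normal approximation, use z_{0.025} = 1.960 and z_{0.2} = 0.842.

Fisher's z: C = ½·ln((1+r)/(1−r)) = ½·ln(3.1667) = 0.5763.
n = ((z_{α/2} + z_β)/C)² + 3.
(1.960 + 0.842) / 0.5763 = 2.802 / 0.5763 = 4.862.
n = 4.862² + 3 = 23.64 + 3 = 26.6.
Round up.

n = 27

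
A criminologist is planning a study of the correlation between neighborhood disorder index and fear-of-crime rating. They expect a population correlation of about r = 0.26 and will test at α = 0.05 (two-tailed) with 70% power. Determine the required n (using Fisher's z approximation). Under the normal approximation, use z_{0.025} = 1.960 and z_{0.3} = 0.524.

Fisher's z: C = ½·ln((1+r)/(1−r)) = ½·ln(1.7027) = 0.2661.
n = ((z_{α/2} + z_β)/C)² + 3.
(1.960 + 0.524) / 0.2661 = 2.484 / 0.2661 = 9.335.
n = 9.335² + 3 = 87.14 + 3 = 90.1.
Round up.

n = 91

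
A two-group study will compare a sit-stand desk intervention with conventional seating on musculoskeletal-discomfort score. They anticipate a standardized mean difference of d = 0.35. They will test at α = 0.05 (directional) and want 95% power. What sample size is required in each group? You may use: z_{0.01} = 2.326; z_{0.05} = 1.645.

For two independent groups with equal n: n = 2·((z_{α} + z_β) / d)².
z_{α} + z_β = 1.645 + 1.645 = 3.290.
n = 2 × (3.290 / 0.35)² = 2 × 9.400² = 2 × 88.36 = 176.7.
Round up to the next whole participant.

n = 177 per group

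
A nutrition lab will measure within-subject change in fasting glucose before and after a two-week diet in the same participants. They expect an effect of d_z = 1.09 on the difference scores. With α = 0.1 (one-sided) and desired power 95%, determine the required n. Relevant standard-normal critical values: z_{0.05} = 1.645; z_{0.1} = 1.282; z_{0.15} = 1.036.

n = 8 pairs

For a paired (one-sample on differences) test: n = ((z_{α} + z_β) / d)².
z_{α} + z_β = 1.282 + 1.645 = 2.927.
n = (2.927 / 1.09)² = 2.685² = 7.21.
Round up.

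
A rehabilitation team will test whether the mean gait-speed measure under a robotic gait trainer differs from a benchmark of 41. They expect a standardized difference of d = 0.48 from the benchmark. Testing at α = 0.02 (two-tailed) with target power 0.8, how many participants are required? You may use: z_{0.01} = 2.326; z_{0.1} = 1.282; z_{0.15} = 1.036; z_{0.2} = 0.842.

n = 44

For a one-sample test: n = ((z_{α/2} + z_β) / d)².
z_{α/2} + z_β = 2.326 + 0.842 = 3.168.
n = (3.168 / 0.48)² = 6.600² = 43.56.
Round up.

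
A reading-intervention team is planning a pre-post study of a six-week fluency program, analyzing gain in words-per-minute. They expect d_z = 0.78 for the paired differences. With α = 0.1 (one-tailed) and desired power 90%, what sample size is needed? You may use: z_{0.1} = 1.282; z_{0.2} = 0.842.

For a paired (one-sample on differences) test: n = ((z_{α} + z_β) / d)².
z_{α} + z_β = 1.282 + 1.282 = 2.564.
n = (2.564 / 0.78)² = 3.287² = 10.81.
Round up.

n = 11 pairs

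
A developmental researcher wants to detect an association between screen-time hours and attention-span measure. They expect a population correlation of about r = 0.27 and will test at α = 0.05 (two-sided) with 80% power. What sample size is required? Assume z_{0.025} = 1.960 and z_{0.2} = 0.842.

Fisher's z: C = ½·ln((1+r)/(1−r)) = ½·ln(1.7397) = 0.2769.
n = ((z_{α/2} + z_β)/C)² + 3.
(1.960 + 0.842) / 0.2769 = 2.802 / 0.2769 = 10.119.
n = 10.119² + 3 = 102.40 + 3 = 105.4.
Round up.

n = 106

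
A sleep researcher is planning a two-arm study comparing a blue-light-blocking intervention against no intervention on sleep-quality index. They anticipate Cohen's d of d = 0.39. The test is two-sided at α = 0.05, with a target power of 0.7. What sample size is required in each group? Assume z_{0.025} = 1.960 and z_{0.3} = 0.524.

For two independent groups with equal n: n = 2·((z_{α/2} + z_β) / d)².
z_{α/2} + z_β = 1.960 + 0.524 = 2.484.
n = 2 × (2.484 / 0.39)² = 2 × 6.369² = 2 × 40.57 = 81.1.
Round up to the next whole participant.

n = 82 per group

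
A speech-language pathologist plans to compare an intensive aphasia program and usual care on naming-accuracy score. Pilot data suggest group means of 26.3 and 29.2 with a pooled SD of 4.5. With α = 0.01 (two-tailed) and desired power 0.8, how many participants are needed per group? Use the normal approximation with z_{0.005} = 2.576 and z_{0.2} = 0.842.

Cohen's d = |M₁ − M₂| / SD_pooled = |26.3 − 29.2| / 4.5 = 2.9 / 4.5 = 0.644.
For two independent groups with equal n: n = 2·((z_{α/2} + z_β) / d)².
z_{α/2} + z_β = 2.576 + 0.842 = 3.418.
n = 2 × (3.418 / 0.644)² = 2 × 5.307² = 2 × 28.17 = 56.3.
Round up to the next whole participant.

n = 57 per group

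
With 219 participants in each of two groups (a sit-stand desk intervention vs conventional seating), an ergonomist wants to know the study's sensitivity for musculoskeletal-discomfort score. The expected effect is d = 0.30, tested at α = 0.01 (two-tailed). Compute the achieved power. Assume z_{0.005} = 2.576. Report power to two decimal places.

power ≈ 0.71

For two equal groups, power = Φ(d·√(n/2) − z_{α/2}).
d·√(n/2) = 0.30 × √(219/2) = 0.30 × 10.464 = 3.139.
z_β = 3.139 − 2.576 = 0.563.
Power = Φ(0.563) = 0.713.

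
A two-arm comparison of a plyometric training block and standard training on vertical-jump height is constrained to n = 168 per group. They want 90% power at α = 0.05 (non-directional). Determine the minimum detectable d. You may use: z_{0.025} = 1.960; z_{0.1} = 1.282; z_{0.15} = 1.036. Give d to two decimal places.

d_min ≈ 0.35

For two independent groups of n = 168 each: d_min = (z_{α/2} + z_β)·√(2/n).
z-sum = 1.960 + 1.282 = 3.242.
d_min = 3.242 × √(2/168) = 3.242 × 0.1091 = 0.354.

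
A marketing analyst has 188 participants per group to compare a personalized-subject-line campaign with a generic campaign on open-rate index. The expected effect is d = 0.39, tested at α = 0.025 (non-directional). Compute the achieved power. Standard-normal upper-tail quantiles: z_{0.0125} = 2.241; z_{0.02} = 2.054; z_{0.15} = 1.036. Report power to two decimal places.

power ≈ 0.94

For two equal groups, power = Φ(d·√(n/2) − z_{α/2}).
d·√(n/2) = 0.39 × √(188/2) = 0.39 × 9.695 = 3.781.
z_β = 3.781 − 2.241 = 1.540.
Power = Φ(1.540) = 0.938.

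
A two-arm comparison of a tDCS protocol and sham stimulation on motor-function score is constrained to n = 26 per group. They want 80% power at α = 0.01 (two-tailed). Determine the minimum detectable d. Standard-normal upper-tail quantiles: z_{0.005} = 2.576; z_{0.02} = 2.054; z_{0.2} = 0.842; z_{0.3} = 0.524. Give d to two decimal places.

d_min ≈ 0.95

For two independent groups of n = 26 each: d_min = (z_{α/2} + z_β)·√(2/n).
z-sum = 2.576 + 0.842 = 3.418.
d_min = 3.418 × √(2/26) = 3.418 × 0.2774 = 0.948.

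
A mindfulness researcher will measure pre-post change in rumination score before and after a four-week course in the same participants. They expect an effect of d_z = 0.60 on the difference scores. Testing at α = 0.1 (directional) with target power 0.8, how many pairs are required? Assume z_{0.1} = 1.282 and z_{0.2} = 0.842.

For a paired (one-sample on differences) test: n = ((z_{α} + z_β) / d)².
z_{α} + z_β = 1.282 + 0.842 = 2.124.
n = (2.124 / 0.60)² = 3.540² = 12.53.
Round up.

n = 13 pairs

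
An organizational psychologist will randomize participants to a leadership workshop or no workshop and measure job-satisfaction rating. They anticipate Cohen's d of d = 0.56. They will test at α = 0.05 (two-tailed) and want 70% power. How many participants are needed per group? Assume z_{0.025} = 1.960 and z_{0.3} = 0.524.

For two independent groups with equal n: n = 2·((z_{α/2} + z_β) / d)².
z_{α/2} + z_β = 1.960 + 0.524 = 2.484.
n = 2 × (2.484 / 0.56)² = 2 × 4.436² = 2 × 19.68 = 39.4.
Round up to the next whole participant.

n = 40 per group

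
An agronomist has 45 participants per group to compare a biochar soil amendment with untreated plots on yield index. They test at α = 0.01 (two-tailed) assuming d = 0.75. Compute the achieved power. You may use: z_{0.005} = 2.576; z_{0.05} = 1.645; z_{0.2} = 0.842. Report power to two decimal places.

For two equal groups, power = Φ(d·√(n/2) − z_{α/2}).
d·√(n/2) = 0.75 × √(45/2) = 0.75 × 4.743 = 3.558.
z_β = 3.558 − 2.576 = 0.982.
Power = Φ(0.982) = 0.837.

power ≈ 0.84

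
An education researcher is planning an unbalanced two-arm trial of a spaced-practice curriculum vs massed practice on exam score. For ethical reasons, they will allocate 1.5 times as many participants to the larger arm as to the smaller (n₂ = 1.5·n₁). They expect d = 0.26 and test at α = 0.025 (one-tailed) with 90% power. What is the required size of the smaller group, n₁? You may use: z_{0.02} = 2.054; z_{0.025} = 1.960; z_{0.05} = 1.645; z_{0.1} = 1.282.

n₁ = 260

With allocation ratio k = n₂/n₁ = 1.5, Var(x̄₁−x̄₂) = σ²(1/n₁ + 1/(k·n₁)) = σ²·(k+1)/(k·n₁).
So n₁ = (1 + 1/k)·((z_{α} + z_β)/d)² = 1.667 × (3.242/0.26)².
n₁ = 1.667 × 155.48 = 259.1.
Round up: n₁ = 260, giving n₂ = 1.5 × 260 = 390.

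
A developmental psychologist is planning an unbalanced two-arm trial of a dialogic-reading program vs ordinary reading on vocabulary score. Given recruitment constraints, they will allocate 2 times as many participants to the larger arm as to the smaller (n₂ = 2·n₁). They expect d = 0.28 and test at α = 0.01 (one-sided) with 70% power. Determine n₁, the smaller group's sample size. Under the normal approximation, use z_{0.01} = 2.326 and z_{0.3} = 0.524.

n₁ = 156

With allocation ratio k = n₂/n₁ = 2, Var(x̄₁−x̄₂) = σ²(1/n₁ + 1/(k·n₁)) = σ²·(k+1)/(k·n₁).
So n₁ = (1 + 1/k)·((z_{α} + z_β)/d)² = 1.500 × (2.850/0.28)².
n₁ = 1.500 × 103.60 = 155.4.
Round up: n₁ = 156, giving n₂ = 2 × 156 = 312.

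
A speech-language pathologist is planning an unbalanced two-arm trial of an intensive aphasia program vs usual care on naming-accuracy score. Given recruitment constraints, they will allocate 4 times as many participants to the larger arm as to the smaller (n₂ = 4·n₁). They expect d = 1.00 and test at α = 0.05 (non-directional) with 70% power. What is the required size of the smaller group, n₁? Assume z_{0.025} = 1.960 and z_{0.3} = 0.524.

n₁ = 8

With allocation ratio k = n₂/n₁ = 4, Var(x̄₁−x̄₂) = σ²(1/n₁ + 1/(k·n₁)) = σ²·(k+1)/(k·n₁).
So n₁ = (1 + 1/k)·((z_{α/2} + z_β)/d)² = 1.250 × (2.484/1.00)².
n₁ = 1.250 × 6.17 = 7.7.
Round up: n₁ = 8, giving n₂ = 4 × 8 = 32.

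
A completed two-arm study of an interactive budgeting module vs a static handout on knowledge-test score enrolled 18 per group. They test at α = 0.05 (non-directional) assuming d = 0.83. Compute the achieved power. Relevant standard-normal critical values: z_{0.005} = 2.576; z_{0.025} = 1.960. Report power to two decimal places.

power ≈ 0.70

For two equal groups, power = Φ(d·√(n/2) − z_{α/2}).
d·√(n/2) = 0.83 × √(18/2) = 0.83 × 3.000 = 2.490.
z_β = 2.490 − 1.960 = 0.530.
Power = Φ(0.530) = 0.702.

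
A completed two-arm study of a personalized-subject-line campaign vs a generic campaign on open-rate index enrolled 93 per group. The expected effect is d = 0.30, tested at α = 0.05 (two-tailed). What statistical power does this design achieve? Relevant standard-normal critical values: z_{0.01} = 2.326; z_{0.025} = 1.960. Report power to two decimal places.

For two equal groups, power = Φ(d·√(n/2) − z_{α/2}).
d·√(n/2) = 0.30 × √(93/2) = 0.30 × 6.819 = 2.046.
z_β = 2.046 − 1.960 = 0.086.
Power = Φ(0.086) = 0.534.

power ≈ 0.53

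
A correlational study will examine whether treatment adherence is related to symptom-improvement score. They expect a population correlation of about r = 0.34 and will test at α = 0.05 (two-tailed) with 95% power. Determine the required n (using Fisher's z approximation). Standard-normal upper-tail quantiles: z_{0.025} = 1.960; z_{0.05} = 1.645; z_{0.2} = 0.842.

n = 107

Fisher's z: C = ½·ln((1+r)/(1−r)) = ½·ln(2.0303) = 0.3541.
n = ((z_{α/2} + z_β)/C)² + 3.
(1.960 + 1.645) / 0.3541 = 3.605 / 0.3541 = 10.181.
n = 10.181² + 3 = 103.65 + 3 = 106.6.
Round up.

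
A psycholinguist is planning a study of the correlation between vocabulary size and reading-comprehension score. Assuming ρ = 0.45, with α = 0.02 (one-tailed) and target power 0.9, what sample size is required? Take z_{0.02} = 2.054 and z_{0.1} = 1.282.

Fisher's z: C = ½·ln((1+r)/(1−r)) = ½·ln(2.6364) = 0.4847.
n = ((z_{α} + z_β)/C)² + 3.
(2.054 + 1.282) / 0.4847 = 3.336 / 0.4847 = 6.883.
n = 6.883² + 3 = 47.37 + 3 = 50.4.
Round up.

n = 51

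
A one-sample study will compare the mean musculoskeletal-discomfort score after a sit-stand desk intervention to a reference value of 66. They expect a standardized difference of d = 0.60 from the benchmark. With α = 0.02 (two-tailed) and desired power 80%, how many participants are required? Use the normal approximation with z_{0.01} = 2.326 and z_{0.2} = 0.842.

For a one-sample test: n = ((z_{α/2} + z_β) / d)².
z_{α/2} + z_β = 2.326 + 0.842 = 3.168.
n = (3.168 / 0.60)² = 5.280² = 27.88.
Round up.

n = 28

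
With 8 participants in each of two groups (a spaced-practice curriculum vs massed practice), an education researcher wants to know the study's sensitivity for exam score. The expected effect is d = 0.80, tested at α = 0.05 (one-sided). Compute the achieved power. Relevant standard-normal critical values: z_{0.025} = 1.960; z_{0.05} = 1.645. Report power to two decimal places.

power ≈ 0.48

For two equal groups, power = Φ(d·√(n/2) − z_{α}).
d·√(n/2) = 0.80 × √(8/2) = 0.80 × 2.000 = 1.600.
z_β = 1.600 − 1.645 = -0.045.
Power = Φ(-0.045) = 0.482.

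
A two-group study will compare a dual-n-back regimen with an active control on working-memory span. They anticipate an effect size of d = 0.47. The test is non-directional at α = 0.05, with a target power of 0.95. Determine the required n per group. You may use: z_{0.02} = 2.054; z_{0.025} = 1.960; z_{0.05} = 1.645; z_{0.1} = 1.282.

n = 118 per group

For two independent groups with equal n: n = 2·((z_{α/2} + z_β) / d)².
z_{α/2} + z_β = 1.960 + 1.645 = 3.605.
n = 2 × (3.605 / 0.47)² = 2 × 7.670² = 2 × 58.83 = 117.7.
Round up to the next whole participant.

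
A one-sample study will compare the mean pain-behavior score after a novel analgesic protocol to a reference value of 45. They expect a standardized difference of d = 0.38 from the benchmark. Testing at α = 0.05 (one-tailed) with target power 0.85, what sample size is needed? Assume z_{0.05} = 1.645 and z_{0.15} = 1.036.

For a one-sample test: n = ((z_{α} + z_β) / d)².
z_{α} + z_β = 1.645 + 1.036 = 2.681.
n = (2.681 / 0.38)² = 7.055² = 49.78.
Round up.

n = 50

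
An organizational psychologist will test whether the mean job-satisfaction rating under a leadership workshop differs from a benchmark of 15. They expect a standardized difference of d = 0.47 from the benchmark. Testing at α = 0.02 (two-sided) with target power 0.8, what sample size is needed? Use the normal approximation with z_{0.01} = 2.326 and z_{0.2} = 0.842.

For a one-sample test: n = ((z_{α/2} + z_β) / d)².
z_{α/2} + z_β = 2.326 + 0.842 = 3.168.
n = (3.168 / 0.47)² = 6.740² = 45.43.
Round up.

n = 46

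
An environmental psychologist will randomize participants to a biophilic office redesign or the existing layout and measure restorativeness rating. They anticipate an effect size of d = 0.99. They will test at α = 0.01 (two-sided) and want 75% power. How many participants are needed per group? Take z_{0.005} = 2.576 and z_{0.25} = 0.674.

n = 22 per group

For two independent groups with equal n: n = 2·((z_{α/2} + z_β) / d)².
z_{α/2} + z_β = 2.576 + 0.674 = 3.250.
n = 2 × (3.250 / 0.99)² = 2 × 3.283² = 2 × 10.78 = 21.6.
Round up to the next whole participant.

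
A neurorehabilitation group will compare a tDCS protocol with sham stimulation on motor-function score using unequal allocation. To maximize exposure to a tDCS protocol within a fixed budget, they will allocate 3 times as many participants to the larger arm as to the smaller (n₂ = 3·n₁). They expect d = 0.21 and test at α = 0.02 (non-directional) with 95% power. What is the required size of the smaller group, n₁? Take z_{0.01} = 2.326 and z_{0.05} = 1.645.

n₁ = 477

With allocation ratio k = n₂/n₁ = 3, Var(x̄₁−x̄₂) = σ²(1/n₁ + 1/(k·n₁)) = σ²·(k+1)/(k·n₁).
So n₁ = (1 + 1/k)·((z_{α/2} + z_β)/d)² = 1.333 × (3.971/0.21)².
n₁ = 1.333 × 357.57 = 476.8.
Round up: n₁ = 477, giving n₂ = 3 × 477 = 1431.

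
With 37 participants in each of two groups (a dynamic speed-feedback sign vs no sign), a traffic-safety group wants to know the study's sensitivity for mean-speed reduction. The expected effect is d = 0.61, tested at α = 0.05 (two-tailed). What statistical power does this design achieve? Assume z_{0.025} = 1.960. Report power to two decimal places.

For two equal groups, power = Φ(d·√(n/2) − z_{α/2}).
d·√(n/2) = 0.61 × √(37/2) = 0.61 × 4.301 = 2.624.
z_β = 2.624 − 1.960 = 0.664.
Power = Φ(0.664) = 0.747.

power ≈ 0.75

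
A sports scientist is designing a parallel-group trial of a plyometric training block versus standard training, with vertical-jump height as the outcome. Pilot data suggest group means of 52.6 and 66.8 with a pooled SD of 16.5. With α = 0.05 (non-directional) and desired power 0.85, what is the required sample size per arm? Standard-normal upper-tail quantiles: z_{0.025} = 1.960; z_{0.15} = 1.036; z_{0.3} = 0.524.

n = 25 per group

Cohen's d = |M₁ − M₂| / SD_pooled = |52.6 − 66.8| / 16.5 = 14.2 / 16.5 = 0.861.
For two independent groups with equal n: n = 2·((z_{α/2} + z_β) / d)².
z_{α/2} + z_β = 1.960 + 1.036 = 2.996.
n = 2 × (2.996 / 0.861)² = 2 × 3.480² = 2 × 12.11 = 24.2.
Round up to the next whole participant.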